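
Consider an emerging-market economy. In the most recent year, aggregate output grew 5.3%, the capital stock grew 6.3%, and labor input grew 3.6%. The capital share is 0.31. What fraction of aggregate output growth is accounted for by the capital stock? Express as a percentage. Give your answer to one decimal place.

The capital stock contributed 0.31 × 6.3 = 1.953 pp.
Share of growth = 1.953 / 5.3 × 100 = 36.849%.

36.8%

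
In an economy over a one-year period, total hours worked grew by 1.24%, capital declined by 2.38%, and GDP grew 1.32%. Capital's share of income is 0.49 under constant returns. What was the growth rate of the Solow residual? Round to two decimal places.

1.85%

Labor's share = 1 − 0.49 = 0.51.
Capital: 0.49 × (-2.38) = -1.1662 pp.
Total hours worked: 0.51 × 1.24 = 0.6324 pp.
TFP growth = 1.32 + 0.5338 = 1.8538%.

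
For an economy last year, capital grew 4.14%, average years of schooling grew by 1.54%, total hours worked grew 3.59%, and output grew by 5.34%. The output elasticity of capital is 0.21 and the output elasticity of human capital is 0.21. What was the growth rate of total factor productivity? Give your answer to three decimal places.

Labor's share = 1 − 0.21 − 0.21 = 0.58.
Capital: 0.21 × 4.14 = 0.8694 pp.
Average years of schooling: 0.21 × 1.54 = 0.3234 pp.
Total hours worked: 0.58 × 3.59 = 2.0822 pp.
TFP growth = 5.34 − 3.275 = 2.065%.

Total factor productivity grew 2.065%.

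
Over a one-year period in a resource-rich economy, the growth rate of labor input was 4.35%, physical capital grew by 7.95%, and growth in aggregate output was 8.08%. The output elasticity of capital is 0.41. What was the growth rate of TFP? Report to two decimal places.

2.25%

Labor's share = 1 − 0.41 = 0.59.
Physical capital: 0.41 × 7.95 = 3.2595 pp.
Labor input: 0.59 × 4.35 = 2.5665 pp.
TFP growth = 8.08 − 5.826 = 2.254%.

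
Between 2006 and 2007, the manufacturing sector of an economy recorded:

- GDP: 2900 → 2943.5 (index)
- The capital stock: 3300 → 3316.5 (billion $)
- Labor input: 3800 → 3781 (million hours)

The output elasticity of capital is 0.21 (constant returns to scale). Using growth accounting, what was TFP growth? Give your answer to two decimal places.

TFP growth was 1.79%.

GDP growth = (2943.5 − 2900) / 2900 = 1.5%.
The capital stock growth = (3316.5 − 3300) / 3300 = 0.5%.
Labor input growth = (3781 − 3800) / 3800 = -0.5%.
Labor's share = 1 − 0.21 = 0.79.
The capital stock: 0.21 × 0.5 = 0.105 pp.
Labor input: 0.79 × (-0.5) = -0.395 pp.
TFP growth = 1.5 + 0.29 = 1.79%.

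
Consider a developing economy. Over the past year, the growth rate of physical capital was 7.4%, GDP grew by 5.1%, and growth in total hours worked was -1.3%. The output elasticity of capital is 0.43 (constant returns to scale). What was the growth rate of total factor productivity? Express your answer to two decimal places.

2.66%

Labor's share = 1 − 0.43 = 0.57.
Physical capital: 0.43 × 7.4 = 3.182 pp.
Total hours worked: 0.57 × (-1.3) = -0.741 pp.
TFP growth = 5.1 − 2.441 = 2.659%.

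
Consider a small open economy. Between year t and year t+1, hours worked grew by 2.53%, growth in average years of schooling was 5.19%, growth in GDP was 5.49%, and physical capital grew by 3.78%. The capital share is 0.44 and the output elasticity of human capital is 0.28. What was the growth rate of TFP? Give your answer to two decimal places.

1.67%

Labor's share = 1 − 0.44 − 0.28 = 0.28.
Physical capital: 0.44 × 3.78 = 1.6632 pp.
Average years of schooling: 0.28 × 5.19 = 1.4532 pp.
Hours worked: 0.28 × 2.53 = 0.7084 pp.
TFP growth = 5.49 − 3.8248 = 1.6652%.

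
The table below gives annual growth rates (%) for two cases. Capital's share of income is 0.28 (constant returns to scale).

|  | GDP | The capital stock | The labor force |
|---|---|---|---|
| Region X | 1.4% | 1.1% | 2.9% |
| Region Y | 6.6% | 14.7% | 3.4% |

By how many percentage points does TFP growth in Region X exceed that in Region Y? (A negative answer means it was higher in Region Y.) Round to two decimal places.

Labor's share = 1 − 0.28 = 0.72.
Region X: TFP = 1.4 − 0.308 − 2.088 = -0.996%.
Region Y: TFP = 6.6 − 4.116 − 2.448 = 0.036%.
Difference = -0.996 − (0.036) = -1.032 pp.

-1.03 percentage points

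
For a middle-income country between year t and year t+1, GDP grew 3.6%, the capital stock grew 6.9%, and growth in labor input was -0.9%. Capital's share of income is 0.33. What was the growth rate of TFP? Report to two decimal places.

Labor's share = 1 − 0.33 = 0.67.
The capital stock: 0.33 × 6.9 = 2.277 pp.
Labor input: 0.67 × (-0.9) = -0.603 pp.
TFP growth = 3.6 − 1.674 = 1.926%.

1.93%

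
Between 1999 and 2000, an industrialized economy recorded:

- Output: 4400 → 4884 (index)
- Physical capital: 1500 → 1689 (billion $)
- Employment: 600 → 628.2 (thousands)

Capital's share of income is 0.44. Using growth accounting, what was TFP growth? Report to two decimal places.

Output growth = (4884 − 4400) / 4400 = 11%.
Physical capital growth = (1689 − 1500) / 1500 = 12.6%.
Employment growth = (628.2 − 600) / 600 = 4.7%.
Labor's share = 1 − 0.44 = 0.56.
Physical capital: 0.44 × 12.6 = 5.544 pp.
Employment: 0.56 × 4.7 = 2.632 pp.
TFP growth = 11 − 8.176 = 2.824%.

2.82%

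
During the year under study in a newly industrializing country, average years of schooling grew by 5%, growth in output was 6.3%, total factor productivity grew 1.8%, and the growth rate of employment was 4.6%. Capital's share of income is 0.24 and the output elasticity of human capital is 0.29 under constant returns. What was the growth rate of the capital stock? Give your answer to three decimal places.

3.700%

Labor's share = 1 − 0.24 − 0.29 = 0.47.
gY = gA + 0.29×5 + 0.47×4.6 + 0.24×g.
0.24×g = 6.3 − 1.8 − 3.612 = 0.888.
g = 0.888 / 0.24 = 3.7%.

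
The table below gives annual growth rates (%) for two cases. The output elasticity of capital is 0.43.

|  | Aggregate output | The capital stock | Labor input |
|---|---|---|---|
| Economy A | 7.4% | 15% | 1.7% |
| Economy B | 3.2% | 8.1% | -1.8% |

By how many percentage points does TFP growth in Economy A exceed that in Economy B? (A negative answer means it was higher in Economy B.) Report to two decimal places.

Labor's share = 1 − 0.43 = 0.57.
Economy A: TFP = 7.4 − 6.45 − 0.969 = -0.019%.
Economy B: TFP = 3.2 − 3.483 + 1.026 = 0.743%.
Difference = -0.019 − (0.743) = -0.762 pp.

-0.76 percentage points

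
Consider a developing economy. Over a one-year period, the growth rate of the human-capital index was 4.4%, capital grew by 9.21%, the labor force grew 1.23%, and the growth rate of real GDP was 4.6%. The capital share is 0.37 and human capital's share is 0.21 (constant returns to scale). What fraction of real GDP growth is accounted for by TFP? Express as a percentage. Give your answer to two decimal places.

TFP accounted for -5.40% of growth.

Labor's share = 1 − 0.37 − 0.21 = 0.42.
Capital: 0.37 × 9.21 = 3.4077 pp.
The human-capital index: 0.21 × 4.4 = 0.924 pp.
The labor force: 0.42 × 1.23 = 0.5166 pp.
TFP growth = 4.6 − 4.8483 = -0.2483%.
TFP share of growth = -0.2483 / 4.6 × 100 = -5.3978%.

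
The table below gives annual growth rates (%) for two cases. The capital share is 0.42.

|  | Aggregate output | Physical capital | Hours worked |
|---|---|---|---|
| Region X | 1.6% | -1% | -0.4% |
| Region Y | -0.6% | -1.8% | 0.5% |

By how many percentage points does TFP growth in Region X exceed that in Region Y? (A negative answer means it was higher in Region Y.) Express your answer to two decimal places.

2.39 percentage points

Labor's share = 1 − 0.42 = 0.58.
Region X: TFP = 1.6 + 0.42 + 0.232 = 2.252%.
Region Y: TFP = -0.6 + 0.756 − 0.29 = -0.134%.
Difference = 2.252 − (-0.134) = 2.386 pp.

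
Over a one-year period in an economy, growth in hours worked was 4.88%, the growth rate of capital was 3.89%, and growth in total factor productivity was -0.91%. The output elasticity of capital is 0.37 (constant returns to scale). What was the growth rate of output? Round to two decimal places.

Labor's share = 1 − 0.37 = 0.63.
Capital: 0.37 × 3.89 = 1.4393 pp.
Hours worked: 0.63 × 4.88 = 3.0744 pp.
Output growth = -0.91 + 4.5137 = 3.6037%.

Output grew 3.60%.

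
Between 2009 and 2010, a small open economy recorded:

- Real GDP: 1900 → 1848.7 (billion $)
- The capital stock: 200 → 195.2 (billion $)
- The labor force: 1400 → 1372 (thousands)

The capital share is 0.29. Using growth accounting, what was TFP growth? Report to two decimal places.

-0.58%

Real GDP growth = (1848.7 − 1900) / 1900 = -2.7%.
The capital stock growth = (195.2 − 200) / 200 = -2.4%.
The labor force growth = (1372 − 1400) / 1400 = -2%.
Labor's share = 1 − 0.29 = 0.71.
The capital stock: 0.29 × (-2.4) = -0.696 pp.
The labor force: 0.71 × (-2) = -1.42 pp.
TFP growth = -2.7 + 2.116 = -0.584%.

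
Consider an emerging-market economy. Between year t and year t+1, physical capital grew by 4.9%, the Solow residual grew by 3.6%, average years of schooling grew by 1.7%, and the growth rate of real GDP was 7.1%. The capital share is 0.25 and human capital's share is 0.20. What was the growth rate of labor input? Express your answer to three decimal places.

3.518%

Labor's share = 1 − 0.25 − 0.2 = 0.55.
gY = gA + 0.25×4.9 + 0.2×1.7 + 0.55×g.
0.55×g = 7.1 − 3.6 − 1.565 = 1.935.
g = 1.935 / 0.55 = 3.51818%.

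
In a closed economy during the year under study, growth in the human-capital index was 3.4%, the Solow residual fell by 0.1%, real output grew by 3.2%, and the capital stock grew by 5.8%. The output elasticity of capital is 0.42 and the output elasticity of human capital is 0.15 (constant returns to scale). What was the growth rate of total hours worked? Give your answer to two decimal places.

Total hours worked growth was 0.82%.

Labor's share = 1 − 0.42 − 0.15 = 0.43.
gY = gA + 0.42×5.8 + 0.15×3.4 + 0.43×g.
0.43×g = 3.2 + 0.1 − 2.946 = 0.354.
g = 0.354 / 0.43 = 0.8233%.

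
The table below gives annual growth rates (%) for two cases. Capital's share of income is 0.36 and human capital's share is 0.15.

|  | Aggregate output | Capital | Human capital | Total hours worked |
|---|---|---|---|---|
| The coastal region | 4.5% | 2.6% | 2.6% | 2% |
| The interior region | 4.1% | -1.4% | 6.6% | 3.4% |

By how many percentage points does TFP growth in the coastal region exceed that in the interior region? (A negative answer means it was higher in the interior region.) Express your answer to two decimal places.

Labor's share = 1 − 0.36 − 0.15 = 0.49.
The coastal region: TFP = 4.5 − 0.936 − 0.39 − 0.98 = 2.194%.
The interior region: TFP = 4.1 + 0.504 − 0.99 − 1.666 = 1.948%.
Difference = 2.194 − (1.948) = 0.246 pp.

0.25 percentage points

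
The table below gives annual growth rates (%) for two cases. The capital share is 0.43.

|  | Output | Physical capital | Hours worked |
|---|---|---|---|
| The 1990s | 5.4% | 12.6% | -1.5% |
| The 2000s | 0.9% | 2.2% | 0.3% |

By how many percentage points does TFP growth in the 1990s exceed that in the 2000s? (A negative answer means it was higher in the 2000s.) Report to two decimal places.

Labor's share = 1 − 0.43 = 0.57.
The 1990s: TFP = 5.4 − 5.418 + 0.855 = 0.837%.
The 2000s: TFP = 0.9 − 0.946 − 0.171 = -0.217%.
Difference = 0.837 − (-0.217) = 1.054 pp.

1.05 percentage points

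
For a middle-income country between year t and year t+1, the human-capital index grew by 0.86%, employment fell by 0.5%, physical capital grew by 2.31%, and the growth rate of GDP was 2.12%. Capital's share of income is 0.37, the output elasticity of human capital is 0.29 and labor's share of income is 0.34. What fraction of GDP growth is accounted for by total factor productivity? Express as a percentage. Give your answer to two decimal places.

Total factor productivity accounted for 55.94% of growth.

Labor's share = 1 − 0.37 − 0.29 = 0.34.
Physical capital: 0.37 × 2.31 = 0.8547 pp.
The human-capital index: 0.29 × 0.86 = 0.2494 pp.
Employment: 0.34 × (-0.5) = -0.17 pp.
TFP growth = 2.12 − 0.9341 = 1.1859%.
TFP share of growth = 1.1859 / 2.12 × 100 = 55.9387%.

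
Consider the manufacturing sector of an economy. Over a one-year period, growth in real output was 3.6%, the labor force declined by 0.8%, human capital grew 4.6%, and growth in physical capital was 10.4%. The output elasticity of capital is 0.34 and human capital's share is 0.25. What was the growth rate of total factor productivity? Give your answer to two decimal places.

Labor's share = 1 − 0.34 − 0.25 = 0.41.
Physical capital: 0.34 × 10.4 = 3.536 pp.
Human capital: 0.25 × 4.6 = 1.15 pp.
The labor force: 0.41 × (-0.8) = -0.328 pp.
TFP growth = 3.6 − 4.358 = -0.758%.

-0.76%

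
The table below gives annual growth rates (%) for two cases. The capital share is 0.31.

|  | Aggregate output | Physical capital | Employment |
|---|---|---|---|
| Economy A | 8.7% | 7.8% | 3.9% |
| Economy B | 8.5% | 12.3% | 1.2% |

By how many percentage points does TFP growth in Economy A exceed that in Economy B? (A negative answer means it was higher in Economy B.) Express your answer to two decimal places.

Labor's share = 1 − 0.31 = 0.69.
Economy A: TFP = 8.7 − 2.418 − 2.691 = 3.591%.
Economy B: TFP = 8.5 − 3.813 − 0.828 = 3.859%.
Difference = 3.591 − (3.859) = -0.268 pp.

-0.27 percentage points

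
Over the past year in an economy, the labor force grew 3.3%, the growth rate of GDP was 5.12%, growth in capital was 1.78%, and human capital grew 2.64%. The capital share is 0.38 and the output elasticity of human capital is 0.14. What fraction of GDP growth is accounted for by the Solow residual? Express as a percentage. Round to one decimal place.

The Solow residual accounted for 48.6% of growth.

Labor's share = 1 − 0.38 − 0.14 = 0.48.
Capital: 0.38 × 1.78 = 0.6764 pp.
Human capital: 0.14 × 2.64 = 0.3696 pp.
The labor force: 0.48 × 3.3 = 1.584 pp.
TFP growth = 5.12 − 2.63 = 2.49%.
TFP share of growth = 2.49 / 5.12 × 100 = 48.633%.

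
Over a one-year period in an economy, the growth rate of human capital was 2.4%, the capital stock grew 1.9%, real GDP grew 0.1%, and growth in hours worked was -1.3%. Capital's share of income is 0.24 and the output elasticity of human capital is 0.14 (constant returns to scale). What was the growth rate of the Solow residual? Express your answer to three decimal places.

Labor's share = 1 − 0.24 − 0.14 = 0.62.
The capital stock: 0.24 × 1.9 = 0.456 pp.
Human capital: 0.14 × 2.4 = 0.336 pp.
Hours worked: 0.62 × (-1.3) = -0.806 pp.
TFP growth = 0.1 + 0.014 = 0.114%.

0.114%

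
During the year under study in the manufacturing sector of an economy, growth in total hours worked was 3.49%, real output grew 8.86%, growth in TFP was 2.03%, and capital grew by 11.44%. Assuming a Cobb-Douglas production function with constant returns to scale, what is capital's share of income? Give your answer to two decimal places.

α = 0.42

gY = gA + α·gK + (1−α)·gL, so gY − gA − gL = α(gK − gL).
8.86 − 2.03 − 3.49 = α × (11.44 − 3.49).
3.34 = 7.95 α, so α = 0.4201.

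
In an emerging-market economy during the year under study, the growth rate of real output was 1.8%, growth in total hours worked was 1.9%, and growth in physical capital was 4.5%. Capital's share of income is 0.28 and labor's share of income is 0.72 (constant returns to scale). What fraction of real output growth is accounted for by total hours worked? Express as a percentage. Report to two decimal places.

76.00%

Labor's share = 1 − 0.28 = 0.72.
Total hours worked contributed 0.72 × 1.9 = 1.368 pp.
Share of growth = 1.368 / 1.8 × 100 = 76%.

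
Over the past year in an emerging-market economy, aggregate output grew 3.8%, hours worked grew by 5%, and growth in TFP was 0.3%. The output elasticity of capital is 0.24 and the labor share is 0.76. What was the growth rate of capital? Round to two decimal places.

-1.25%

Labor's share = 1 − 0.24 = 0.76.
gY = gA + 0.76×5 + 0.24×g.
0.24×g = 3.8 − 0.3 − 3.8 = -0.3.
g = -0.3 / 0.24 = -1.25%.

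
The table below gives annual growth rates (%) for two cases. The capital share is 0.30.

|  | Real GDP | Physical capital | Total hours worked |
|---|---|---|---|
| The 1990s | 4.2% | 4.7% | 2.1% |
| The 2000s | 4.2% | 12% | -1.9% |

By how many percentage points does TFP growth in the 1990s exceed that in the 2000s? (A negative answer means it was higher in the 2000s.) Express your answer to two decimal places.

-0.61 percentage points

Labor's share = 1 − 0.3 = 0.7.
The 1990s: TFP = 4.2 − 1.41 − 1.47 = 1.32%.
The 2000s: TFP = 4.2 − 3.6 + 1.33 = 1.93%.
Difference = 1.32 − (1.93) = -0.61 pp.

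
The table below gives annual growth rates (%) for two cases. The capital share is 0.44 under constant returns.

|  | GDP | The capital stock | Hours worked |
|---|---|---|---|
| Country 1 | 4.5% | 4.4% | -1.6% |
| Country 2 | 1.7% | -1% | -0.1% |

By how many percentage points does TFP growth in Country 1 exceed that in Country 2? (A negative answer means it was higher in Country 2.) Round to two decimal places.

Labor's share = 1 − 0.44 = 0.56.
Country 1: TFP = 4.5 − 1.936 + 0.896 = 3.46%.
Country 2: TFP = 1.7 + 0.44 + 0.056 = 2.196%.
Difference = 3.46 − (2.196) = 1.264 pp.

1.26 percentage points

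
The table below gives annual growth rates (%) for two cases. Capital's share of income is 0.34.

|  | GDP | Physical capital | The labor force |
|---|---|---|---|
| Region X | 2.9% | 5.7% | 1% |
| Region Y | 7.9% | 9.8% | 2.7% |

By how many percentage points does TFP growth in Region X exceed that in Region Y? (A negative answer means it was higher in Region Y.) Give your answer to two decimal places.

-2.48 percentage points

Labor's share = 1 − 0.34 = 0.66.
Region X: TFP = 2.9 − 1.938 − 0.66 = 0.302%.
Region Y: TFP = 7.9 − 3.332 − 1.782 = 2.786%.
Difference = 0.302 − (2.786) = -2.484 pp.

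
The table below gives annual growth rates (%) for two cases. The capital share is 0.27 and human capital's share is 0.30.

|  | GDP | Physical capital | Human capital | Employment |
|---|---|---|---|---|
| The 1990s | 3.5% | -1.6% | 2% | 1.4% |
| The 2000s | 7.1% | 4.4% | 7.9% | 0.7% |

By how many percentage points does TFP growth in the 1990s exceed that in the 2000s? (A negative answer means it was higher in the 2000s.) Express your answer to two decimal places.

-0.51 percentage points

Labor's share = 1 − 0.27 − 0.3 = 0.43.
The 1990s: TFP = 3.5 + 0.432 − 0.6 − 0.602 = 2.73%.
The 2000s: TFP = 7.1 − 1.188 − 2.37 − 0.301 = 3.241%.
Difference = 2.73 − (3.241) = -0.511 pp.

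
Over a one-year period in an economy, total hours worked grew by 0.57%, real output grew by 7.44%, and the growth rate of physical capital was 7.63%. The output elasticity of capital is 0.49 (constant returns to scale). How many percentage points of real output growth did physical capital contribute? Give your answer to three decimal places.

3.739 pp

Contribution = share × growth = 0.49 × 7.63 = 3.7387 pp.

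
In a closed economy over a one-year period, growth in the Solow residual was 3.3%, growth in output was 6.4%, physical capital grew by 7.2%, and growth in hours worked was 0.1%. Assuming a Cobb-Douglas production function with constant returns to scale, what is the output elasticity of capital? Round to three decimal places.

α = 0.423

gY = gA + α·gK + (1−α)·gL, so gY − gA − gL = α(gK − gL).
6.4 − 3.3 − 0.1 = α × (7.2 − 0.1).
3 = 7.1 α, so α = 0.42254.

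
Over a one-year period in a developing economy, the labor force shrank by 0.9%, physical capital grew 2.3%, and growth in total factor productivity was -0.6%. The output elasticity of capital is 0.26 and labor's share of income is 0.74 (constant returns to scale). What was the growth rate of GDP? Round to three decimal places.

Labor's share = 1 − 0.26 = 0.74.
Physical capital: 0.26 × 2.3 = 0.598 pp.
The labor force: 0.74 × (-0.9) = -0.666 pp.
Output growth = -0.6 + (-0.068) = -0.668%.

-0.668%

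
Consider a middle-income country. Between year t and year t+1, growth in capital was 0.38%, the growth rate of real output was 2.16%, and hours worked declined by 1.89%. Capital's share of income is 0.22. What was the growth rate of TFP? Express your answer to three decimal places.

TFP grew 3.551%.

Labor's share = 1 − 0.22 = 0.78.
Capital: 0.22 × 0.38 = 0.0836 pp.
Hours worked: 0.78 × (-1.89) = -1.4742 pp.
TFP growth = 2.16 + 1.3906 = 3.5506%.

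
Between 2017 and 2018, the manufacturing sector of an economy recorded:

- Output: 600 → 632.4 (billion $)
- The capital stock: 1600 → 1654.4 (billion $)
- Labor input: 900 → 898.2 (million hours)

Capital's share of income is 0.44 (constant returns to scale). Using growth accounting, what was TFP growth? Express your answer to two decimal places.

4.02%

Output growth = (632.4 − 600) / 600 = 5.4%.
The capital stock growth = (1654.4 − 1600) / 1600 = 3.4%.
Labor input growth = (898.2 − 900) / 900 = -0.2%.
Labor's share = 1 − 0.44 = 0.56.
The capital stock: 0.44 × 3.4 = 1.496 pp.
Labor input: 0.56 × (-0.2) = -0.112 pp.
TFP growth = 5.4 − 1.384 = 4.016%.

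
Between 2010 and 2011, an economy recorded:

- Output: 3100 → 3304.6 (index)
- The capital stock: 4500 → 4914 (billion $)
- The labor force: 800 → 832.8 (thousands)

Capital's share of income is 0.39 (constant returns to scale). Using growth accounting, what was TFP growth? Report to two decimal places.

0.51%

Output growth = (3304.6 − 3100) / 3100 = 6.6%.
The capital stock growth = (4914 − 4500) / 4500 = 9.2%.
The labor force growth = (832.8 − 800) / 800 = 4.1%.
Labor's share = 1 − 0.39 = 0.61.
The capital stock: 0.39 × 9.2 = 3.588 pp.
The labor force: 0.61 × 4.1 = 2.501 pp.
TFP growth = 6.6 − 6.089 = 0.511%.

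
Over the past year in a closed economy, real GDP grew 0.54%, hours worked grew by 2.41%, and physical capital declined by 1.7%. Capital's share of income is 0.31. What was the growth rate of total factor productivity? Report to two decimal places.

Labor's share = 1 − 0.31 = 0.69.
Physical capital: 0.31 × (-1.7) = -0.527 pp.
Hours worked: 0.69 × 2.41 = 1.6629 pp.
TFP growth = 0.54 − 1.1359 = -0.5959%.

-0.60%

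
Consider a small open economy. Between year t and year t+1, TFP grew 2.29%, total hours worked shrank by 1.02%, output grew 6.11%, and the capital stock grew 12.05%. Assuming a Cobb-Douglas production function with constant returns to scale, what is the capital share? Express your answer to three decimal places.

gY = gA + α·gK + (1−α)·gL, so gY − gA − gL = α(gK − gL).
6.11 − 2.29 + 1.02 = α × (12.05 − (-1.02)).
4.84 = 13.07 α, so α = 0.37031.

0.370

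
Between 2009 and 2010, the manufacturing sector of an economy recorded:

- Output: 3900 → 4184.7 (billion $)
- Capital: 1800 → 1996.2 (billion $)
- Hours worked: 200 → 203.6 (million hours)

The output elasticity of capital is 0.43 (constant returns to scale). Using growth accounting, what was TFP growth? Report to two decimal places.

1.59%

Output growth = (4184.7 − 3900) / 3900 = 7.3%.
Capital growth = (1996.2 − 1800) / 1800 = 10.9%.
Hours worked growth = (203.6 − 200) / 200 = 1.8%.
Labor's share = 1 − 0.43 = 0.57.
Capital: 0.43 × 10.9 = 4.687 pp.
Hours worked: 0.57 × 1.8 = 1.026 pp.
TFP growth = 7.3 − 5.713 = 1.587%.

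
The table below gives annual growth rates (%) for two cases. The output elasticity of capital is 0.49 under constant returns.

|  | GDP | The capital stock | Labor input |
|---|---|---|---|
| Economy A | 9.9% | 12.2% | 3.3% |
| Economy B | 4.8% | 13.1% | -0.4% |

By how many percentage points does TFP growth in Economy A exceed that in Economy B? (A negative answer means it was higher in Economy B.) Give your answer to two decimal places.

Labor's share = 1 − 0.49 = 0.51.
Economy A: TFP = 9.9 − 5.978 − 1.683 = 2.239%.
Economy B: TFP = 4.8 − 6.419 + 0.204 = -1.415%.
Difference = 2.239 − (-1.415) = 3.654 pp.

3.65 percentage points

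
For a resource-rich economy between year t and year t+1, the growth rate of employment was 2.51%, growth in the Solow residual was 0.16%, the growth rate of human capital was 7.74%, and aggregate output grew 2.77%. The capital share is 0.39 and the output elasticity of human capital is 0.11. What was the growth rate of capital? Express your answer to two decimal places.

1.29%

Labor's share = 1 − 0.39 − 0.11 = 0.5.
gY = gA + 0.11×7.74 + 0.5×2.51 + 0.39×g.
0.39×g = 2.77 − 0.16 − 2.1064 = 0.5036.
g = 0.5036 / 0.39 = 1.2913%.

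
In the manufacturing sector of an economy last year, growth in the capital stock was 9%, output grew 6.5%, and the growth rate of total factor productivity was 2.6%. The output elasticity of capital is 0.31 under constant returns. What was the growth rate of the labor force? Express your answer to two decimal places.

1.61%

Labor's share = 1 − 0.31 = 0.69.
gY = gA + 0.31×9 + 0.69×g.
0.69×g = 6.5 − 2.6 − 2.79 = 1.11.
g = 1.11 / 0.69 = 1.6087%.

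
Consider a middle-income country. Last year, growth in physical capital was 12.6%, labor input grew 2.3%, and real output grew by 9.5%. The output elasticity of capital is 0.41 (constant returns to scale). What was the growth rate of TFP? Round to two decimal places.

Labor's share = 1 − 0.41 = 0.59.
Physical capital: 0.41 × 12.6 = 5.166 pp.
Labor input: 0.59 × 2.3 = 1.357 pp.
TFP growth = 9.5 − 6.523 = 2.977%.

2.98%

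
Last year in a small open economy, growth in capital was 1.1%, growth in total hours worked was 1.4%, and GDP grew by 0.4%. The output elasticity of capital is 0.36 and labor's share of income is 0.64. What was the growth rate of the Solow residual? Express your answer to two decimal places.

Labor's share = 1 − 0.36 = 0.64.
Capital: 0.36 × 1.1 = 0.396 pp.
Total hours worked: 0.64 × 1.4 = 0.896 pp.
TFP growth = 0.4 − 1.292 = -0.892%.

-0.89%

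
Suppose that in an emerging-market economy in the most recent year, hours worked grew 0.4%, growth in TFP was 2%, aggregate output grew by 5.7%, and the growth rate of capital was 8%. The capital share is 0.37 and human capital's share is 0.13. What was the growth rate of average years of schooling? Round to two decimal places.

Average years of schooling grew 4.15%.

Labor's share = 1 − 0.37 − 0.13 = 0.5.
gY = gA + 0.37×8 + 0.5×0.4 + 0.13×g.
0.13×g = 5.7 − 2 − 3.16 = 0.54.
g = 0.54 / 0.13 = 4.1538%.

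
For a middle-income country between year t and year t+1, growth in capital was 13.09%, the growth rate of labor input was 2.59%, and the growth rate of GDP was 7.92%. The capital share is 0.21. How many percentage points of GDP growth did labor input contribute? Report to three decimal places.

Labor's share = 1 − 0.21 = 0.79.
Contribution = share × growth = 0.79 × 2.59 = 2.0461 pp.

2.046 percentage points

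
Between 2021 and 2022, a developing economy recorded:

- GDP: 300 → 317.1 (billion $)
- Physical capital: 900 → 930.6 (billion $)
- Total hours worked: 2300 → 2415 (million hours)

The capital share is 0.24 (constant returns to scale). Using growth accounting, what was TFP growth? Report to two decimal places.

1.08%

GDP growth = (317.1 − 300) / 300 = 5.7%.
Physical capital growth = (930.6 − 900) / 900 = 3.4%.
Total hours worked growth = (2415 − 2300) / 2300 = 5%.
Labor's share = 1 − 0.24 = 0.76.
Physical capital: 0.24 × 3.4 = 0.816 pp.
Total hours worked: 0.76 × 5 = 3.8 pp.
TFP growth = 5.7 − 4.616 = 1.084%.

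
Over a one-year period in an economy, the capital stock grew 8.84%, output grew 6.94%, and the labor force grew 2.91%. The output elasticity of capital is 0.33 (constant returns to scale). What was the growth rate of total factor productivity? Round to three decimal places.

Labor's share = 1 − 0.33 = 0.67.
The capital stock: 0.33 × 8.84 = 2.9172 pp.
The labor force: 0.67 × 2.91 = 1.9497 pp.
TFP growth = 6.94 − 4.8669 = 2.0731%.

2.073%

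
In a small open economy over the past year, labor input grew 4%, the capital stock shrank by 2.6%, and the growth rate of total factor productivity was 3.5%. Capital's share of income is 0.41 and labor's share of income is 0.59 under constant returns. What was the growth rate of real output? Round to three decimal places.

Labor's share = 1 − 0.41 = 0.59.
The capital stock: 0.41 × (-2.6) = -1.066 pp.
Labor input: 0.59 × 4 = 2.36 pp.
Output growth = 3.5 + 1.294 = 4.794%.

4.794%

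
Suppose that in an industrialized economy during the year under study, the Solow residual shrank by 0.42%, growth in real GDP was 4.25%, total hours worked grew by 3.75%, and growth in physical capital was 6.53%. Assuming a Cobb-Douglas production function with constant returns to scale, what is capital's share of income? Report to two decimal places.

gY = gA + α·gK + (1−α)·gL, so gY − gA − gL = α(gK − gL).
4.25 + 0.42 − 3.75 = α × (6.53 − 3.75).
0.92 = 2.78 α, so α = 0.3309.

Capital's share of income is 0.33.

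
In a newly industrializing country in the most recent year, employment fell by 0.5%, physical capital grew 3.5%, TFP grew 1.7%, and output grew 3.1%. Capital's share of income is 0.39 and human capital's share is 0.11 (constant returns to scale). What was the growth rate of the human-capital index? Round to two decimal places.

Labor's share = 1 − 0.39 − 0.11 = 0.5.
gY = gA + 0.39×3.5 + 0.5×(-0.5) + 0.11×g.
0.11×g = 3.1 − 1.7 − 1.115 = 0.285.
g = 0.285 / 0.11 = 2.5909%.

The human-capital index grew 2.59%.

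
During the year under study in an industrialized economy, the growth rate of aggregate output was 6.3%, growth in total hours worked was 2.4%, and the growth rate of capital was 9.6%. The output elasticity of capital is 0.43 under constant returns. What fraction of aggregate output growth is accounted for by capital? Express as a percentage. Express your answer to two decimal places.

65.52%

Capital contributed 0.43 × 9.6 = 4.128 pp.
Share of growth = 4.128 / 6.3 × 100 = 65.5238%.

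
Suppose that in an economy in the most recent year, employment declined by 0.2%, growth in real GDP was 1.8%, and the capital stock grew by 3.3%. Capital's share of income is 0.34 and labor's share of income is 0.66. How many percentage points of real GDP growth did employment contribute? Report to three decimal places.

-0.132 pp

Labor's share = 1 − 0.34 = 0.66.
Contribution = share × growth = 0.66 × (-0.2) = -0.132 pp.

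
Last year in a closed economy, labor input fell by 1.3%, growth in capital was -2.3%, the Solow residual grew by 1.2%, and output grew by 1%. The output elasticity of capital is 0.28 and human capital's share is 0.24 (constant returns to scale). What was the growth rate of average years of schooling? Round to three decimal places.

4.450%

Labor's share = 1 − 0.28 − 0.24 = 0.48.
gY = gA + 0.28×(-2.3) + 0.48×(-1.3) + 0.24×g.
0.24×g = 1 − 1.2 + 1.268 = 1.068.
g = 1.068 / 0.24 = 4.45%.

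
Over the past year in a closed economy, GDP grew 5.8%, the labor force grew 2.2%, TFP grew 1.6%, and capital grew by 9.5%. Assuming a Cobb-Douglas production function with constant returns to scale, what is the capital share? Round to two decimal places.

0.27

gY = gA + α·gK + (1−α)·gL, so gY − gA − gL = α(gK − gL).
5.8 − 1.6 − 2.2 = α × (9.5 − 2.2).
2 = 7.3 α, so α = 0.274.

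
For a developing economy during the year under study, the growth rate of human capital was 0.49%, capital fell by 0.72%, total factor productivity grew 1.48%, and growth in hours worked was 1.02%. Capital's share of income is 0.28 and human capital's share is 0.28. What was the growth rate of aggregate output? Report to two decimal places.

1.86%

Labor's share = 1 − 0.28 − 0.28 = 0.44.
Capital: 0.28 × (-0.72) = -0.2016 pp.
Human capital: 0.28 × 0.49 = 0.1372 pp.
Hours worked: 0.44 × 1.02 = 0.4488 pp.
Output growth = 1.48 + 0.3844 = 1.8644%.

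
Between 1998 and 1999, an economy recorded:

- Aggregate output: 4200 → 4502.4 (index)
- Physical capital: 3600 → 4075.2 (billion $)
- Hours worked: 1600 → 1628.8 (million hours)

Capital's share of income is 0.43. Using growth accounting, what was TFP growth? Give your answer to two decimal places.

0.50%

Aggregate output growth = (4502.4 − 4200) / 4200 = 7.2%.
Physical capital growth = (4075.2 − 3600) / 3600 = 13.2%.
Hours worked growth = (1628.8 − 1600) / 1600 = 1.8%.
Labor's share = 1 − 0.43 = 0.57.
Physical capital: 0.43 × 13.2 = 5.676 pp.
Hours worked: 0.57 × 1.8 = 1.026 pp.
TFP growth = 7.2 − 6.702 = 0.498%.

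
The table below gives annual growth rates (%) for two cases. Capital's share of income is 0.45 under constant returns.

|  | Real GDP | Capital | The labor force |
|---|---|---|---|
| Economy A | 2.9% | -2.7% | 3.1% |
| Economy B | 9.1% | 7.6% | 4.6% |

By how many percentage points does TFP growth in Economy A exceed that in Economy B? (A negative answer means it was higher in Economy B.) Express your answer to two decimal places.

Labor's share = 1 − 0.45 = 0.55.
Economy A: TFP = 2.9 + 1.215 − 1.705 = 2.41%.
Economy B: TFP = 9.1 − 3.42 − 2.53 = 3.15%.
Difference = 2.41 − (3.15) = -0.74 pp.

-0.74 percentage points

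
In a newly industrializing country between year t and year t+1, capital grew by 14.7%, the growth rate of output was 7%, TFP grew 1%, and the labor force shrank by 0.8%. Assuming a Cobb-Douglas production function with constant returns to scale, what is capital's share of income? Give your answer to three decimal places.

gY = gA + α·gK + (1−α)·gL, so gY − gA − gL = α(gK − gL).
7 − 1 + 0.8 = α × (14.7 − (-0.8)).
6.8 = 15.5 α, so α = 0.43871.

Capital's share of income is 0.439.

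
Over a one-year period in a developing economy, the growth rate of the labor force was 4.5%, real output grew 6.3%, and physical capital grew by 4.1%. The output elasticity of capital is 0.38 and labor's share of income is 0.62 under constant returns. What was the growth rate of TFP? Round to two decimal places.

Labor's share = 1 − 0.38 = 0.62.
Physical capital: 0.38 × 4.1 = 1.558 pp.
The labor force: 0.62 × 4.5 = 2.79 pp.
TFP growth = 6.3 − 4.348 = 1.952%.

1.95%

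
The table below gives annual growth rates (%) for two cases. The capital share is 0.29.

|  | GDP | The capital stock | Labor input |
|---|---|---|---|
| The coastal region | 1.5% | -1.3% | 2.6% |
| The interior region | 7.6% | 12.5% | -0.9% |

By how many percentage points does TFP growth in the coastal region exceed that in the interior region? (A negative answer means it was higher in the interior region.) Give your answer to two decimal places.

-4.58 percentage points

Labor's share = 1 − 0.29 = 0.71.
The coastal region: TFP = 1.5 + 0.377 − 1.846 = 0.031%.
The interior region: TFP = 7.6 − 3.625 + 0.639 = 4.614%.
Difference = 0.031 − (4.614) = -4.583 pp.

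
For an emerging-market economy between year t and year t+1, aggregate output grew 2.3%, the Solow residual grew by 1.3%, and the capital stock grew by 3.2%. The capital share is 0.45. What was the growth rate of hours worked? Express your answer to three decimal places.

Labor's share = 1 − 0.45 = 0.55.
gY = gA + 0.45×3.2 + 0.55×g.
0.55×g = 2.3 − 1.3 − 1.44 = -0.44.
g = -0.44 / 0.55 = -0.8%.

-0.800%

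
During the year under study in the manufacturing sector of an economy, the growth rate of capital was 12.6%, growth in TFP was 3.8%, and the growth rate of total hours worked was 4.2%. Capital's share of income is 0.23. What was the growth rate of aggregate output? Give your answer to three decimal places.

Labor's share = 1 − 0.23 = 0.77.
Capital: 0.23 × 12.6 = 2.898 pp.
Total hours worked: 0.77 × 4.2 = 3.234 pp.
Output growth = 3.8 + 6.132 = 9.932%.

Aggregate output growth was 9.932%.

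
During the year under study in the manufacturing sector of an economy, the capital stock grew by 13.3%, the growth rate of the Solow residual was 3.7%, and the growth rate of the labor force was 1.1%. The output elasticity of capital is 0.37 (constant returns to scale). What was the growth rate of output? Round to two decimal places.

9.31%

Labor's share = 1 − 0.37 = 0.63.
The capital stock: 0.37 × 13.3 = 4.921 pp.
The labor force: 0.63 × 1.1 = 0.693 pp.
Output growth = 3.7 + 5.614 = 9.314%.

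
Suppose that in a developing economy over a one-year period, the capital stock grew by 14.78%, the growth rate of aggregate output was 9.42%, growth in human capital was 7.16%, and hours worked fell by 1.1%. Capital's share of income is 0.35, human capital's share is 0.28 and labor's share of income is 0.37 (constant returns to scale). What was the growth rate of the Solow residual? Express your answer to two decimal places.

The Solow residual grew 2.65%.

Labor's share = 1 − 0.35 − 0.28 = 0.37.
The capital stock: 0.35 × 14.78 = 5.173 pp.
Human capital: 0.28 × 7.16 = 2.0048 pp.
Hours worked: 0.37 × (-1.1) = -0.407 pp.
TFP growth = 9.42 − 6.7708 = 2.6492%.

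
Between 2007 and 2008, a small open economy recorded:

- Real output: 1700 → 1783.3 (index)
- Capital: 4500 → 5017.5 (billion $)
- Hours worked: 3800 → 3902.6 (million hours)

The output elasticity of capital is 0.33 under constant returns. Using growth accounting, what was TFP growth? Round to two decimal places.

-0.70%

Real output growth = (1783.3 − 1700) / 1700 = 4.9%.
Capital growth = (5017.5 − 4500) / 4500 = 11.5%.
Hours worked growth = (3902.6 − 3800) / 3800 = 2.7%.
Labor's share = 1 − 0.33 = 0.67.
Capital: 0.33 × 11.5 = 3.795 pp.
Hours worked: 0.67 × 2.7 = 1.809 pp.
TFP growth = 4.9 − 5.604 = -0.704%.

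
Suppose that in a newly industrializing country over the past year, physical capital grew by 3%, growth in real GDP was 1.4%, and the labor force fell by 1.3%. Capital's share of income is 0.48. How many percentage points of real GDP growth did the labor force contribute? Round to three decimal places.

Labor's share = 1 − 0.48 = 0.52.
Contribution = share × growth = 0.52 × (-1.3) = -0.676 pp.

-0.676 pp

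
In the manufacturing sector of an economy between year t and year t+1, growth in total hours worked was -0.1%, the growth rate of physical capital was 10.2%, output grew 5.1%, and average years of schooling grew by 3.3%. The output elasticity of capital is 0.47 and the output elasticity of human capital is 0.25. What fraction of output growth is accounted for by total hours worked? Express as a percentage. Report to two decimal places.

Labor's share = 1 − 0.47 − 0.25 = 0.28.
Total hours worked contributed 0.28 × (-0.1) = -0.028 pp.
Share of growth = -0.028 / 5.1 × 100 = -0.549%.

-0.55%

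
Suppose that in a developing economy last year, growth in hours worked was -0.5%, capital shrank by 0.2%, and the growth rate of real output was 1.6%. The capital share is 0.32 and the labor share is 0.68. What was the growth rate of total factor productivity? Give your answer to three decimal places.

2.004%

Labor's share = 1 − 0.32 = 0.68.
Capital: 0.32 × (-0.2) = -0.064 pp.
Hours worked: 0.68 × (-0.5) = -0.34 pp.
TFP growth = 1.6 + 0.404 = 2.004%.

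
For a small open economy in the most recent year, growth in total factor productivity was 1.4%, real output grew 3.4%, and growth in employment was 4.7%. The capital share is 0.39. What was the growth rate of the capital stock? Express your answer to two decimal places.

Labor's share = 1 − 0.39 = 0.61.
gY = gA + 0.61×4.7 + 0.39×g.
0.39×g = 3.4 − 1.4 − 2.867 = -0.867.
g = -0.867 / 0.39 = -2.2231%.

-2.22%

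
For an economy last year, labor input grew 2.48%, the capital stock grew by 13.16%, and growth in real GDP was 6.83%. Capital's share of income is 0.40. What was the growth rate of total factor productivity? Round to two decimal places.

Labor's share = 1 − 0.4 = 0.6.
The capital stock: 0.4 × 13.16 = 5.264 pp.
Labor input: 0.6 × 2.48 = 1.488 pp.
TFP growth = 6.83 − 6.752 = 0.078%.

0.08%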